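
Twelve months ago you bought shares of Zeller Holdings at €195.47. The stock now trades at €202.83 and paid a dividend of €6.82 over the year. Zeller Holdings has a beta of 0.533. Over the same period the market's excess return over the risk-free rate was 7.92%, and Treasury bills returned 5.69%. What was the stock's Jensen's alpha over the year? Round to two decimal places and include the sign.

Realised HPR = (P1 + D1 − P0) / P0 = (202.83 + 6.82 − 195.47) / 195.47 = 14.18 / 195.47 = 7.2543%
CAPM required = R_f + β·MRP = 5.69% + 0.533 × 7.92% = 9.91136%
α = realised − required = 7.2543% − 9.91136% = -2.66%

-2.66%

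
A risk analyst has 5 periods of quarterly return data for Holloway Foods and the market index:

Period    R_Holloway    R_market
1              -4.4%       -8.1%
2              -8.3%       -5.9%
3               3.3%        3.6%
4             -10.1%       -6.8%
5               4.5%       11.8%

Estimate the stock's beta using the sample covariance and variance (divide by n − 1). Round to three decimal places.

Mean R_i = (-4.4 − 8.3 + 3.3 − 10.1 + 4.5) / 5 = -3.0000%
Mean R_m = (-8.1 − 5.9 + 3.6 − 6.8 + 11.8) / 5 = -1.0800%
Σ(R_i − R̄_i)(R_m − R̄_m) = 202.0700  ⇒  Cov = 202.0700 / 4 = 50.5175
Σ(R_m − R̄_m)² = 293.0280  ⇒  Var(R_m) = 293.0280 / 4 = 73.2570
β = Cov / Var(R_m) = 50.5175 / 73.2570 = 0.6896

0.690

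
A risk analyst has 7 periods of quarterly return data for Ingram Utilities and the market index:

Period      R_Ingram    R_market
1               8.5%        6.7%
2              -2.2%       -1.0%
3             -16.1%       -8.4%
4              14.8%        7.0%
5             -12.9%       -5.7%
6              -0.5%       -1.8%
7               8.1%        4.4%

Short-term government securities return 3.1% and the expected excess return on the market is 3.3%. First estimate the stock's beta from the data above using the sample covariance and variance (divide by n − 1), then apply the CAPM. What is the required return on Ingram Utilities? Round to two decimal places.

Mean R_i = (8.5 − 2.2 − 16.1 + 14.8 − 12.9 − 0.5 + 8.1) / 7 = -0.0429%
Mean R_m = (6.7 − 1.0 − 8.4 + 7.0 − 5.7 − 1.8 + 4.4) / 7 = 0.1714%
Σ(R_i − R̄_i)(R_m − R̄_m) = 408.1114  ⇒  Cov = 408.1114 / 6 = 68.0186
Σ(R_m − R̄_m)² = 220.3343  ⇒  Var(R_m) = 220.3343 / 6 = 36.7224
β = Cov / Var(R_m) = 68.0186 / 36.7224 = 1.8522
E(R) = R_f + β × MRP = 3.1% + 1.8522 × 3.3% = 9.21%

9.21%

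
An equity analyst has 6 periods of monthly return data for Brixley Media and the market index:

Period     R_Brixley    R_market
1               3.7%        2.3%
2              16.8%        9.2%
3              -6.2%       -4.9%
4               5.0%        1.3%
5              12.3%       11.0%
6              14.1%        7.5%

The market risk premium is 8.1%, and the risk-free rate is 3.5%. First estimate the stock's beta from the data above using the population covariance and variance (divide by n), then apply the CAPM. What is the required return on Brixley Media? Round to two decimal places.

Mean R_i = (3.7 + 16.8 − 6.2 + 5.0 + 12.3 + 14.1) / 6 = 7.6167%
Mean R_m = (2.3 + 9.2 − 4.9 + 1.3 + 11.0 + 7.5) / 6 = 4.4000%
Σ(R_i − R̄_i)(R_m − R̄_m) = 239.9200  ⇒  Cov = 239.9200 / 6 = 39.9867
Σ(R_m − R̄_m)² = 176.7200  ⇒  Var(R_m) = 176.7200 / 6 = 29.4533
β = Cov / Var(R_m) = 39.9867 / 29.4533 = 1.3576
E(R) = R_f + β × MRP = 3.5% + 1.3576 × 8.1% = 14.50%

14.50%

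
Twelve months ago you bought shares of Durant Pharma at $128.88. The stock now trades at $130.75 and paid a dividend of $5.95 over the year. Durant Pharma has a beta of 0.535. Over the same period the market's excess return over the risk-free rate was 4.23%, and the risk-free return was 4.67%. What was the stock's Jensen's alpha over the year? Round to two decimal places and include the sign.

-0.87%

Realised HPR = (P1 + D1 − P0) / P0 = (130.75 + 5.95 − 128.88) / 128.88 = 7.82 / 128.88 = 6.0677%
CAPM required = R_f + β·MRP = 4.67% + 0.535 × 4.23% = 6.93305%
α = realised − required = 6.0677% − 6.93305% = -0.87%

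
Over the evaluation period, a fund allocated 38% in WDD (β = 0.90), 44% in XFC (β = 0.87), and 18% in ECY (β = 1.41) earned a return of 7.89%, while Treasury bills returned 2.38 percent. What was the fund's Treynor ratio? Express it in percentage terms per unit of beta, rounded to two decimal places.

β_P = 0.38×0.90 + 0.44×0.87 + 0.18×1.41 = 0.9786
Treynor = (R_P − R_f) / β_P = (7.89% − 2.38%) / 0.9786 = 5.51% / 0.9786 = 5.63%

5.63%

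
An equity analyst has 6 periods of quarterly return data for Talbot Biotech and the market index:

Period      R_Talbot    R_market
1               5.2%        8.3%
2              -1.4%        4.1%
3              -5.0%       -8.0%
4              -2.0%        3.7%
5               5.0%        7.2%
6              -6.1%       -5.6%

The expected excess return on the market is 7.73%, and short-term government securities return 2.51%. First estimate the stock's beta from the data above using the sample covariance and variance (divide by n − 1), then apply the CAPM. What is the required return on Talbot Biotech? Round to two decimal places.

Mean R_i = (5.2 − 1.4 − 5.0 − 2.0 + 5.0 − 6.1) / 6 = -0.7167%
Mean R_m = (8.3 + 4.1 − 8.0 + 3.7 + 7.2 − 5.6) / 6 = 1.6167%
Σ(R_i − R̄_i)(R_m − R̄_m) = 147.1317  ⇒  Cov = 147.1317 / 5 = 29.4263
Σ(R_m − R̄_m)² = 230.9083  ⇒  Var(R_m) = 230.9083 / 5 = 46.1817
β = Cov / Var(R_m) = 29.4263 / 46.1817 = 0.6372
E(R) = R_f + β × MRP = 2.51% + 0.6372 × 7.73% = 7.44%

7.44%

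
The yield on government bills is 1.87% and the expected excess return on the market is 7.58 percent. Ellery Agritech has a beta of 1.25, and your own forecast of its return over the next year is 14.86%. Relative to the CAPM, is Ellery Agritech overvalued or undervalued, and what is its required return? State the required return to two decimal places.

Undervalued; required return 11.35%

Required return = R_f + β·MRP = 1.87% + 1.25 × 7.58% = 11.35%
Forecast 14.86% > required 11.35% → the stock plots above the SML → undervalued.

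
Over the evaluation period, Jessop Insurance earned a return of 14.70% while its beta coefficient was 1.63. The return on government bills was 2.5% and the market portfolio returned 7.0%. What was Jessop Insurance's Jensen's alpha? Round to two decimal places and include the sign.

+4.87%

Market excess return = 7.0% − 2.5% = 4.50%
CAPM benchmark = R_f + β(R_m − R_f) = 2.5% + 1.63 × 4.5% = 9.8350%
α = actual − benchmark = 14.70% − 9.8350% = +4.87%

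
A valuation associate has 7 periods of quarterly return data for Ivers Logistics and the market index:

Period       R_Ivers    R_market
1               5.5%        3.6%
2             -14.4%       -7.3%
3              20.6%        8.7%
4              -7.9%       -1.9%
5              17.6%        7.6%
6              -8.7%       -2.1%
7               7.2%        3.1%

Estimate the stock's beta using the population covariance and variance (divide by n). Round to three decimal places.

Mean R_i = (5.5 − 14.4 + 20.6 − 7.9 + 17.6 − 8.7 + 7.2) / 7 = 2.8429%
Mean R_m = (3.6 − 7.3 + 8.7 − 1.9 + 7.6 − 2.1 + 3.1) / 7 = 1.6714%
Σ(R_i − R̄_i)(R_m − R̄_m) = 460.2386  ⇒  Cov = 460.2386 / 7 = 65.7484
Σ(R_m − R̄_m)² = 197.7743  ⇒  Var(R_m) = 197.7743 / 7 = 28.2535
β = Cov / Var(R_m) = 65.7484 / 28.2535 = 2.3271

2.327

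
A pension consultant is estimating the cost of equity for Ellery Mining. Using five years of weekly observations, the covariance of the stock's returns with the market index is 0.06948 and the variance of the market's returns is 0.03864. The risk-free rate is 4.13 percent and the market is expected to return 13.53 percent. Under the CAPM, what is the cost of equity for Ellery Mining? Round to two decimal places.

β = Cov(R_i, R_m) / Var(R_m) = 0.06948 / 0.03864 = 1.7981
MRP = 13.53% − 4.13% = 9.40%
E(R) = R_f + β × MRP = 4.13% + 1.7981 × 9.40% = 21.03%

21.03%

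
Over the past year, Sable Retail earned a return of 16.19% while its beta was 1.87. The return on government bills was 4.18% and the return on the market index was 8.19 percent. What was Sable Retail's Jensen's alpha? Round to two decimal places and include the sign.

+4.51%

Market excess return = 8.19% − 4.18% = 4.01%
CAPM benchmark = R_f + β(R_m − R_f) = 4.18% + 1.87 × 4.01% = 11.6787%
α = actual − benchmark = 16.19% − 11.6787% = +4.51%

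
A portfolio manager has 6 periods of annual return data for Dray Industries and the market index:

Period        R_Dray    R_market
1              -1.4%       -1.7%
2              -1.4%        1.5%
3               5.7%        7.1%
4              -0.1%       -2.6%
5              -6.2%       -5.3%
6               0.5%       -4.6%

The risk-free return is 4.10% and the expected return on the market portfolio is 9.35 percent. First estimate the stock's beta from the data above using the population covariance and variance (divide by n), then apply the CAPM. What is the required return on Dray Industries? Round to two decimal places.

7.50%

Mean R_i = (-1.4 − 1.4 + 5.7 − 0.1 − 6.2 + 0.5) / 6 = -0.4833%
Mean R_m = (-1.7 + 1.5 + 7.1 − 2.6 − 5.3 − 4.6) / 6 = -0.9333%
Σ(R_i − R̄_i)(R_m − R̄_m) = 68.8633  ⇒  Cov = 68.8633 / 6 = 11.4772
Σ(R_m − R̄_m)² = 106.3333  ⇒  Var(R_m) = 106.3333 / 6 = 17.7222
β = Cov / Var(R_m) = 11.4772 / 17.7222 = 0.6476
MRP = 9.35% − 4.10% = 5.25%
E(R) = R_f + β × MRP = 4.10% + 0.6476 × 5.25% = 7.50%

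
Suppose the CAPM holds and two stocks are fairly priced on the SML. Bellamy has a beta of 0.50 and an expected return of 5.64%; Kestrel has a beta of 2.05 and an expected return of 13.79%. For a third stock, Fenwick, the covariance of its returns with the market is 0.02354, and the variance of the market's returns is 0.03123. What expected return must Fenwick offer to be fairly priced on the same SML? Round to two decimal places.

6.97%

MRP = (13.79% − 5.64%) / (2.05 − 0.50) = 5.2581%
R_f = 5.64% − 0.50 × 5.2581% = 3.0110%
β_Fenwick = Cov / Var(R_m) = 0.02354 / 0.03123 = 0.7538
E(R_Fenwick) = R_f + β × MRP = 3.0110% + 0.7538 × 5.2581% = 6.97%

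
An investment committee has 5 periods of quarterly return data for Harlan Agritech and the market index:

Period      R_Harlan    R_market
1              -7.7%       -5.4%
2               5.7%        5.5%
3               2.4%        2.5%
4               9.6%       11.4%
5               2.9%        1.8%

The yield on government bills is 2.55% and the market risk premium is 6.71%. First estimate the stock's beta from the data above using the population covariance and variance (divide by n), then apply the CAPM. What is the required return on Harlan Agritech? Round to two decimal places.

9.44%

Mean R_i = (-7.7 + 5.7 + 2.4 + 9.6 + 2.9) / 5 = 2.5800%
Mean R_m = (-5.4 + 5.5 + 2.5 + 11.4 + 1.8) / 5 = 3.1600%
Σ(R_i − R̄_i)(R_m − R̄_m) = 152.8260  ⇒  Cov = 152.8260 / 5 = 30.5652
Σ(R_m − R̄_m)² = 148.9320  ⇒  Var(R_m) = 148.9320 / 5 = 29.7864
β = Cov / Var(R_m) = 30.5652 / 29.7864 = 1.0261
E(R) = R_f + β × MRP = 2.55% + 1.0261 × 6.71% = 9.44%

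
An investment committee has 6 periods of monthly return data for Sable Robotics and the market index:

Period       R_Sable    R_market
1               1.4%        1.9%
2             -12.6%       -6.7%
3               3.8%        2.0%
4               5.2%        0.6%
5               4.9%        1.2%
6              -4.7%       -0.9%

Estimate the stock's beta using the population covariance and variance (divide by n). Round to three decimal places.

Mean R_i = (1.4 − 12.6 + 3.8 + 5.2 + 4.9 − 4.7) / 6 = -0.3333%
Mean R_m = (1.9 − 6.7 + 2.0 + 0.6 + 1.2 − 0.9) / 6 = -0.3167%
Σ(R_i − R̄_i)(R_m − R̄_m) = 107.2767  ⇒  Cov = 107.2767 / 6 = 17.8795
Σ(R_m − R̄_m)² = 54.5083  ⇒  Var(R_m) = 54.5083 / 6 = 9.0847
β = Cov / Var(R_m) = 17.8795 / 9.0847 = 1.9681

1.968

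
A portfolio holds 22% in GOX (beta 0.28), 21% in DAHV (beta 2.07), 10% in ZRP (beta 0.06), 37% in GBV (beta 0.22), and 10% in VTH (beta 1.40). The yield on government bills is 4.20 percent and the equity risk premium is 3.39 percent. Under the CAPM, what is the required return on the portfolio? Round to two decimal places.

β_P = Σ w_i β_i = 0.22×0.28 + 0.21×2.07 + 0.10×0.06 + 0.37×0.22 + 0.10×1.40 = 0.7237
E(R_P) = R_f + β_P × MRP = 4.20% + 0.7237 × 3.39% = 6.65%

6.65%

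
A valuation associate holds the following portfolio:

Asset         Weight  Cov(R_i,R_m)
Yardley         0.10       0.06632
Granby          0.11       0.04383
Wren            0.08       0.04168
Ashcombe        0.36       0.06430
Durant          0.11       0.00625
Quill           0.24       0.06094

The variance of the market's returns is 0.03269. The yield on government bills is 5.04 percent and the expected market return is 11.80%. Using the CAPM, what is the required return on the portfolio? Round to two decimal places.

β_Yardley = 0.06632 / 0.03269 = 2.0288
β_Granby = 0.04383 / 0.03269 = 1.3408
β_Wren = 0.04168 / 0.03269 = 1.2750
β_Ashcombe = 0.06430 / 0.03269 = 1.9670
β_Durant = 0.00625 / 0.03269 = 0.1912
β_Quill = 0.06094 / 0.03269 = 1.8642
β_P = Σ w_i β_i = 0.10×2.0288 + 0.11×1.3408 + 0.08×1.2750 + 0.36×1.9670 + 0.11×0.1912 + 0.24×1.8642 = 1.6289
MRP = 11.80% − 5.04% = 6.76%
E(R_P) = R_f + β_P × MRP = 5.04% + 1.6289 × 6.76% = 16.05%

16.05%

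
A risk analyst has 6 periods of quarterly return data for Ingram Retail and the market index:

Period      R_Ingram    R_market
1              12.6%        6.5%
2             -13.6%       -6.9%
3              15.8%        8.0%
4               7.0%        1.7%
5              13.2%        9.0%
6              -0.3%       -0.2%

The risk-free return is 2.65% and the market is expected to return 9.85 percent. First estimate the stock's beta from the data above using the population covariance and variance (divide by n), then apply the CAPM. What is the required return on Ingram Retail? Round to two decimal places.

Mean R_i = (12.6 − 13.6 + 15.8 + 7.0 + 13.2 − 0.3) / 6 = 5.7833%
Mean R_m = (6.5 − 6.9 + 8.0 + 1.7 + 9.0 − 0.2) / 6 = 3.0167%
Σ(R_i − R̄_i)(R_m − R̄_m) = 328.2217  ⇒  Cov = 328.2217 / 6 = 54.7036
Σ(R_m − R̄_m)² = 183.1883  ⇒  Var(R_m) = 183.1883 / 6 = 30.5314
β = Cov / Var(R_m) = 54.7036 / 30.5314 = 1.7917
MRP = 9.85% − 2.65% = 7.20%
E(R) = R_f + β × MRP = 2.65% + 1.7917 × 7.20% = 15.55%

15.55%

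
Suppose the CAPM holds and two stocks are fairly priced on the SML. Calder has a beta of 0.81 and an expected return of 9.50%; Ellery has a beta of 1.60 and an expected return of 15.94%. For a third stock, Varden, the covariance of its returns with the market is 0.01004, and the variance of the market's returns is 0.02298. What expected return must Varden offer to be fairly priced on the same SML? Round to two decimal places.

MRP = (15.94% − 9.50%) / (1.60 − 0.81) = 8.1519%
R_f = 9.50% − 0.81 × 8.1519% = 2.8970%
β_Varden = Cov / Var(R_m) = 0.01004 / 0.02298 = 0.4369
E(R_Varden) = R_f + β × MRP = 2.8970% + 0.4369 × 8.1519% = 6.46%

6.46%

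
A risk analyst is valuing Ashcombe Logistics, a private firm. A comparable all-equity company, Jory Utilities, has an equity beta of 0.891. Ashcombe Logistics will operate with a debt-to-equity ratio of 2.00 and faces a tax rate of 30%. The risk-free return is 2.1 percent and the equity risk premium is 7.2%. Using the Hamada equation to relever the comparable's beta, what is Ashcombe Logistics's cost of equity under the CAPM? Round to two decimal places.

17.50%

β_L = β_U × [1 + (1 − t)(D/E)] = 0.891 × [1 + (1 − 0.30) × 2.00]
    = 0.891 × [1 + 0.70 × 2.00] = 0.891 × 2.4000 = 2.1384
E(R) = R_f + β_L × MRP = 2.1% + 2.1384 × 7.2% = 17.50%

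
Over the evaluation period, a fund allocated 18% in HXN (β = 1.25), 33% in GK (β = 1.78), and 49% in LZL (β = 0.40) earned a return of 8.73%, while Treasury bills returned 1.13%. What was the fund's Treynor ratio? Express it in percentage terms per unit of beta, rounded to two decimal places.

7.54%

β_P = 0.18×1.25 + 0.33×1.78 + 0.49×0.40 = 1.0084
Treynor = (R_P − R_f) / β_P = (8.73% − 1.13%) / 1.0084 = 7.60% / 1.0084 = 7.54%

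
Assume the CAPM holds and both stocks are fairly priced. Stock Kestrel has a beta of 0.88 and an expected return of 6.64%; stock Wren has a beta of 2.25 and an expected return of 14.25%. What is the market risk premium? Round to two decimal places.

5.55%

Both satisfy E(R) = R_f + β·MRP, so the slope of the SML is
MRP = (14.25% − 6.64%) / (2.25 − 0.88) = 7.61% / 1.37 = 5.5547%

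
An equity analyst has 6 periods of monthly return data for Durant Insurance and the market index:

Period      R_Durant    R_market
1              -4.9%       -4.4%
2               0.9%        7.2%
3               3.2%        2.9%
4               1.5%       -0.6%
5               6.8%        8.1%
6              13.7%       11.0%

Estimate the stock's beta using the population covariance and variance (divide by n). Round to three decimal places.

Mean R_i = (-4.9 + 0.9 + 3.2 + 1.5 + 6.8 + 13.7) / 6 = 3.5333%
Mean R_m = (-4.4 + 7.2 + 2.9 − 0.6 + 8.1 + 11.0) / 6 = 4.0333%
Σ(R_i − R̄_i)(R_m − R̄_m) = 156.6933  ⇒  Cov = 156.6933 / 6 = 26.1156
Σ(R_m − R̄_m)² = 168.9733  ⇒  Var(R_m) = 168.9733 / 6 = 28.1622
β = Cov / Var(R_m) = 26.1156 / 28.1622 = 0.9273

0.927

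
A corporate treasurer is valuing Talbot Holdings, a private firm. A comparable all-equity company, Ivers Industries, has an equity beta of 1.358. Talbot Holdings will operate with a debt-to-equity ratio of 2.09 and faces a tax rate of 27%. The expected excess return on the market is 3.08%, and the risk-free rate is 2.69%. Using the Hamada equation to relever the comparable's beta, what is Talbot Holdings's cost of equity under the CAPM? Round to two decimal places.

13.25%

β_L = β_U × [1 + (1 − t)(D/E)] = 1.358 × [1 + (1 − 0.27) × 2.09]
    = 1.358 × [1 + 0.73 × 2.09] = 1.358 × 2.5257 = 3.4299
E(R) = R_f + β_L × MRP = 2.69% + 3.4299 × 3.08% = 13.25%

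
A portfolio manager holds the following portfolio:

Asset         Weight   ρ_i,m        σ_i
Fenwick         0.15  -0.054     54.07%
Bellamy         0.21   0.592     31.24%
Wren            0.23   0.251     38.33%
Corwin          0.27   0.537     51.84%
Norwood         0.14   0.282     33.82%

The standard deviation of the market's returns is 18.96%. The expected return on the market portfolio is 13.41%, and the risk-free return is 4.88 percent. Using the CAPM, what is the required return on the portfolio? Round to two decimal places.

β_Fenwick = -0.054 × 54.07% / 18.96% = -0.1540
β_Bellamy = 0.592 × 31.24% / 18.96% = 0.9754
β_Wren = 0.251 × 38.33% / 18.96% = 0.5074
β_Corwin = 0.537 × 51.84% / 18.96% = 1.4683
β_Norwood = 0.282 × 33.82% / 18.96% = 0.5030
β_P = Σ w_i β_i = 0.15×-0.1540 + 0.21×0.9754 + 0.23×0.5074 + 0.27×1.4683 + 0.14×0.5030 = 0.7653
MRP = 13.41% − 4.88% = 8.53%
E(R_P) = R_f + β_P × MRP = 4.88% + 0.7653 × 8.53% = 11.41%

11.41%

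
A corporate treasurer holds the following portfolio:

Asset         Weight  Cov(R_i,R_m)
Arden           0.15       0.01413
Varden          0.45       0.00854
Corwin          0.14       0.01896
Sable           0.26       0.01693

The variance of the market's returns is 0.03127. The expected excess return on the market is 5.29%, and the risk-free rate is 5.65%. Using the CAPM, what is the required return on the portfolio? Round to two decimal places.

7.85%

β_Arden = 0.01413 / 0.03127 = 0.4519
β_Varden = 0.00854 / 0.03127 = 0.2731
β_Corwin = 0.01896 / 0.03127 = 0.6063
β_Sable = 0.01693 / 0.03127 = 0.5414
β_P = Σ w_i β_i = 0.15×0.4519 + 0.45×0.2731 + 0.14×0.6063 + 0.26×0.5414 = 0.4163
E(R_P) = R_f + β_P × MRP = 5.65% + 0.4163 × 5.29% = 7.85%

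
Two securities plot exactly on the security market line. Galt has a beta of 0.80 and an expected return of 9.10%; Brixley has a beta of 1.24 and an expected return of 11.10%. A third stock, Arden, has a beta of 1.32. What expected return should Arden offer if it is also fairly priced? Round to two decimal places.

MRP (SML slope) = (11.10% − 9.10%) / (1.24 − 0.80) = 2.00% / 0.44 = 4.5455%
R_f (intercept) = 9.10% − 0.80 × 4.5455% = 5.4636%
E(R_Arden) = R_f + β × MRP = 5.4636% + 1.32 × 4.5455% = 11.46%

11.46%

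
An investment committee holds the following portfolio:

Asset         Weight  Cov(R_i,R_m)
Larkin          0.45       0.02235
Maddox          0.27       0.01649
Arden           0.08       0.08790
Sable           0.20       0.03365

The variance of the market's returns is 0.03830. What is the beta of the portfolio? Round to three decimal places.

β_Larkin = 0.02235 / 0.03830 = 0.5836
β_Maddox = 0.01649 / 0.03830 = 0.4305
β_Arden = 0.08790 / 0.03830 = 2.2950
β_Sable = 0.03365 / 0.03830 = 0.8786
β_P = Σ w_i β_i = 0.45×0.5836 + 0.27×0.4305 + 0.08×2.2950 + 0.20×0.8786 = 0.7382

0.738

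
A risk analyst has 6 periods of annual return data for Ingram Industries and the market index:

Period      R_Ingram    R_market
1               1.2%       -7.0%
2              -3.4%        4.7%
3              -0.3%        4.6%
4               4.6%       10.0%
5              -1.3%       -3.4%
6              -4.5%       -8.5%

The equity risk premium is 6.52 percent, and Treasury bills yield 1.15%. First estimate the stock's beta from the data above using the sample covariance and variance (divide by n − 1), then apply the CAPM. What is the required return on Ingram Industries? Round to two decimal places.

Mean R_i = (1.2 − 3.4 − 0.3 + 4.6 − 1.3 − 4.5) / 6 = -0.6167%
Mean R_m = (-7.0 + 4.7 + 4.6 + 10.0 − 3.4 − 8.5) / 6 = 0.0667%
Σ(R_i − R̄_i)(R_m − R̄_m) = 63.1567  ⇒  Cov = 63.1567 / 5 = 12.6313
Σ(R_m − R̄_m)² = 276.0333  ⇒  Var(R_m) = 276.0333 / 5 = 55.2067
β = Cov / Var(R_m) = 12.6313 / 55.2067 = 0.2288
E(R) = R_f + β × MRP = 1.15% + 0.2288 × 6.52% = 2.64%

2.64%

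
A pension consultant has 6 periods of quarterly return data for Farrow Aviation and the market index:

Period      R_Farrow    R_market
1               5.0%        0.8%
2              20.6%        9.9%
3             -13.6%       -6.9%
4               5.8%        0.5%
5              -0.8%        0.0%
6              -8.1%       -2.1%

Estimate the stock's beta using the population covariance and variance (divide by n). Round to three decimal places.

2.121

Mean R_i = (5.0 + 20.6 − 13.6 + 5.8 − 0.8 − 8.1) / 6 = 1.4833%
Mean R_m = (0.8 + 9.9 − 6.9 + 0.5 + 0.0 − 2.1) / 6 = 0.3667%
Σ(R_i − R̄_i)(R_m − R̄_m) = 318.4267  ⇒  Cov = 318.4267 / 6 = 53.0711
Σ(R_m − R̄_m)² = 150.1133  ⇒  Var(R_m) = 150.1133 / 6 = 25.0189
β = Cov / Var(R_m) = 53.0711 / 25.0189 = 2.1212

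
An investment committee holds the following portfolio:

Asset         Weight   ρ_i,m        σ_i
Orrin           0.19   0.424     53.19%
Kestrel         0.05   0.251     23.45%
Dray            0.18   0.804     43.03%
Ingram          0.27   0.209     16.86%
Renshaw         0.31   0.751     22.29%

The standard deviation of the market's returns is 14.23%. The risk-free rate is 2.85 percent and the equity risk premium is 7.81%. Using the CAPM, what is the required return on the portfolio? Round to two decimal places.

12.15%

β_Orrin = 0.424 × 53.19% / 14.23% = 1.5849
β_Kestrel = 0.251 × 23.45% / 14.23% = 0.4136
β_Dray = 0.804 × 43.03% / 14.23% = 2.4312
β_Ingram = 0.209 × 16.86% / 14.23% = 0.2476
β_Renshaw = 0.751 × 22.29% / 14.23% = 1.1764
β_P = Σ w_i β_i = 0.19×1.5849 + 0.05×0.4136 + 0.18×2.4312 + 0.27×0.2476 + 0.31×1.1764 = 1.1910
E(R_P) = R_f + β_P × MRP = 2.85% + 1.1910 × 7.81% = 12.15%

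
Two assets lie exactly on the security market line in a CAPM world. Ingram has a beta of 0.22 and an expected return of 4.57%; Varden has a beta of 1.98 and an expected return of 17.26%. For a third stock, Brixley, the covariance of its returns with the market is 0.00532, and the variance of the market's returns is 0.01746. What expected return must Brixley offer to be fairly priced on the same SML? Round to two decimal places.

5.18%

MRP = (17.26% − 4.57%) / (1.98 − 0.22) = 7.2102%
R_f = 4.57% − 0.22 × 7.2102% = 2.9838%
β_Brixley = Cov / Var(R_m) = 0.00532 / 0.01746 = 0.3047
E(R_Brixley) = R_f + β × MRP = 2.9838% + 0.3047 × 7.2102% = 5.18%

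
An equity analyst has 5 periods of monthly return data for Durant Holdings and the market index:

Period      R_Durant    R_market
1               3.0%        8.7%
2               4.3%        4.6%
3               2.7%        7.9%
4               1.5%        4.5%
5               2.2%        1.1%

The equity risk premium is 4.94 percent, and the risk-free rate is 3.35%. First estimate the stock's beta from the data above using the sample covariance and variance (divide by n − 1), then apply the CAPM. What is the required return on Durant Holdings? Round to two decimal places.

3.74%

Mean R_i = (3.0 + 4.3 + 2.7 + 1.5 + 2.2) / 5 = 2.7400%
Mean R_m = (8.7 + 4.6 + 7.9 + 4.5 + 1.1) / 5 = 5.3600%
Σ(R_i − R̄_i)(R_m − R̄_m) = 2.9480  ⇒  Cov = 2.9480 / 4 = 0.7370
Σ(R_m − R̄_m)² = 37.0720  ⇒  Var(R_m) = 37.0720 / 4 = 9.2680
β = Cov / Var(R_m) = 0.7370 / 9.2680 = 0.0795
E(R) = R_f + β × MRP = 3.35% + 0.0795 × 4.94% = 3.74%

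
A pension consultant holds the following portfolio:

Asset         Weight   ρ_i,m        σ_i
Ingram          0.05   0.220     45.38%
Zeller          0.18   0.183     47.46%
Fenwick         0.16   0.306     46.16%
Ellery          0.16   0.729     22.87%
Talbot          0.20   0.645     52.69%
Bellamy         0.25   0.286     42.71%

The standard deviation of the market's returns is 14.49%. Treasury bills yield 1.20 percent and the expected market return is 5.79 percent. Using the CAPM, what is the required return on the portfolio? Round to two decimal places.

6.53%

β_Ingram = 0.220 × 45.38% / 14.49% = 0.6890
β_Zeller = 0.183 × 47.46% / 14.49% = 0.5994
β_Fenwick = 0.306 × 46.16% / 14.49% = 0.9748
β_Ellery = 0.729 × 22.87% / 14.49% = 1.1506
β_Talbot = 0.645 × 52.69% / 14.49% = 2.3454
β_Bellamy = 0.286 × 42.71% / 14.49% = 0.8430
β_P = Σ w_i β_i = 0.05×0.6890 + 0.18×0.5994 + 0.16×0.9748 + 0.16×1.1506 + 0.20×2.3454 + 0.25×0.8430 = 1.1622
MRP = 5.79% − 1.20% = 4.59%
E(R_P) = R_f + β_P × MRP = 1.20% + 1.1622 × 4.59% = 6.53%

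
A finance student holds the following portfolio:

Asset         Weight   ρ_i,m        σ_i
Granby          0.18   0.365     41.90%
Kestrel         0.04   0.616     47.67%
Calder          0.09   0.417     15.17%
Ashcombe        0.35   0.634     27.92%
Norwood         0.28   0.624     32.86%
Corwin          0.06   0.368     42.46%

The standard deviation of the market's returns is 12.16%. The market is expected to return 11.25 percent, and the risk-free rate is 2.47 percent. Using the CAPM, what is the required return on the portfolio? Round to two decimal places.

β_Granby = 0.365 × 41.90% / 12.16% = 1.2577
β_Kestrel = 0.616 × 47.67% / 12.16% = 2.4149
β_Calder = 0.417 × 15.17% / 12.16% = 0.5202
β_Ashcombe = 0.634 × 27.92% / 12.16% = 1.4557
β_Norwood = 0.624 × 32.86% / 12.16% = 1.6862
β_Corwin = 0.368 × 42.46% / 12.16% = 1.2850
β_P = Σ w_i β_i = 0.18×1.2577 + 0.04×2.4149 + 0.09×0.5202 + 0.35×1.4557 + 0.28×1.6862 + 0.06×1.2850 = 1.4285
MRP = 11.25% − 2.47% = 8.78%
E(R_P) = R_f + β_P × MRP = 2.47% + 1.4285 × 8.78% = 15.01%

15.01%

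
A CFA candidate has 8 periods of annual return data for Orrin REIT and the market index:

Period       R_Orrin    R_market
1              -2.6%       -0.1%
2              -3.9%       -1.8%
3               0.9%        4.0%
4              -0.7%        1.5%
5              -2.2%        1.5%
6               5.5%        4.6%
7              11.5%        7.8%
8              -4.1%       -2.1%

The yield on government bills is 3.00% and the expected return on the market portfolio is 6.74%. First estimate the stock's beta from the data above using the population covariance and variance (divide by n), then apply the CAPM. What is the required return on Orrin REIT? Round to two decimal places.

8.65%

Mean R_i = (-2.6 − 3.9 + 0.9 − 0.7 − 2.2 + 5.5 + 11.5 − 4.1) / 8 = 0.5500%
Mean R_m = (-0.1 − 1.8 + 4.0 + 1.5 + 1.5 + 4.6 + 7.8 − 2.1) / 8 = 1.9250%
Σ(R_i − R̄_i)(R_m − R̄_m) = 121.6700  ⇒  Cov = 121.6700 / 8 = 15.2088
Σ(R_m − R̄_m)² = 80.5150  ⇒  Var(R_m) = 80.5150 / 8 = 10.0644
β = Cov / Var(R_m) = 15.2088 / 10.0644 = 1.5111
MRP = 6.74% − 3.00% = 3.74%
E(R) = R_f + β × MRP = 3.00% + 1.5111 × 3.74% = 8.65%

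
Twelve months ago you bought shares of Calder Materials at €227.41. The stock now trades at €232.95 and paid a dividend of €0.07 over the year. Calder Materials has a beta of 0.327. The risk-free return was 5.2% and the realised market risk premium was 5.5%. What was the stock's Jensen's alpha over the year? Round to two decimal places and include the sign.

-4.53%

Realised HPR = (P1 + D1 − P0) / P0 = (232.95 + 0.07 − 227.41) / 227.41 = 5.61 / 227.41 = 2.4669%
CAPM required = R_f + β·MRP = 5.2% + 0.327 × 5.5% = 6.9985%
α = realised − required = 2.4669% − 6.9985% = -4.53%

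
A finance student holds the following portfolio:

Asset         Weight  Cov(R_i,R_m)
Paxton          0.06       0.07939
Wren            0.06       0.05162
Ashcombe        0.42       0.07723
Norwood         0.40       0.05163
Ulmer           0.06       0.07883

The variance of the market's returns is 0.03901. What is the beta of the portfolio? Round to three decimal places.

1.684

β_Paxton = 0.07939 / 0.03901 = 2.0351
β_Wren = 0.05162 / 0.03901 = 1.3233
β_Ashcombe = 0.07723 / 0.03901 = 1.9797
β_Norwood = 0.05163 / 0.03901 = 1.3235
β_Ulmer = 0.07883 / 0.03901 = 2.0208
β_P = Σ w_i β_i = 0.06×2.0351 + 0.06×1.3233 + 0.42×1.9797 + 0.40×1.3235 + 0.06×2.0208 = 1.6836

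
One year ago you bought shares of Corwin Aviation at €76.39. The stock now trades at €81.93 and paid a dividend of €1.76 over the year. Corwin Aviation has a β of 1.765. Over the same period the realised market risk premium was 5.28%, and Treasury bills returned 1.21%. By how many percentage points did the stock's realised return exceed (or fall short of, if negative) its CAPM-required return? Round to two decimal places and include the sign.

Realised HPR = (P1 + D1 − P0) / P0 = (81.93 + 1.76 − 76.39) / 76.39 = 7.30 / 76.39 = 9.5562%
CAPM required = R_f + β·MRP = 1.21% + 1.765 × 5.28% = 10.52920%
α = realised − required = 9.5562% − 10.52920% = -0.97%

-0.97%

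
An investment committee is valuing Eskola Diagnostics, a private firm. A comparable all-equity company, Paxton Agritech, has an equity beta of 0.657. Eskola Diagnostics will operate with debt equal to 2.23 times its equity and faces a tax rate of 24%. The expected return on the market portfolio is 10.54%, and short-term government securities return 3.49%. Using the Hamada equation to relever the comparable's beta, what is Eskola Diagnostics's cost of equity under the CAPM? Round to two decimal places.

15.97%

β_L = β_U × [1 + (1 − t)(D/E)] = 0.657 × [1 + (1 − 0.24) × 2.23]
    = 0.657 × [1 + 0.76 × 2.23] = 0.657 × 2.6948 = 1.7705
MRP = 10.54% − 3.49% = 7.05%
E(R) = R_f + β_L × MRP = 3.49% + 1.7705 × 7.05% = 15.97%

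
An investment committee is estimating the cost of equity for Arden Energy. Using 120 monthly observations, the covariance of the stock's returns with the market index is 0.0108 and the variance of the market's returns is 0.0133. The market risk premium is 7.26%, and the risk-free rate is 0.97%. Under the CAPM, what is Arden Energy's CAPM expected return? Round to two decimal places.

β = Cov(R_i, R_m) / Var(R_m) = 0.0108 / 0.0133 = 0.8120
E(R) = R_f + β × MRP = 0.97% + 0.8120 × 7.26% = 6.87%

6.87%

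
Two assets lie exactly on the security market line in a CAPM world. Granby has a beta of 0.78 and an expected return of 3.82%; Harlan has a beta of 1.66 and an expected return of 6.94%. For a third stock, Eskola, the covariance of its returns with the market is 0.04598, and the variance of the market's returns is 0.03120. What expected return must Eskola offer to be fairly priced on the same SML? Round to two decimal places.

MRP = (6.94% − 3.82%) / (1.66 − 0.78) = 3.5455%
R_f = 3.82% − 0.78 × 3.5455% = 1.0545%
β_Eskola = Cov / Var(R_m) = 0.04598 / 0.03120 = 1.4737
E(R_Eskola) = R_f + β × MRP = 1.0545% + 1.4737 × 3.5455% = 6.28%

6.28%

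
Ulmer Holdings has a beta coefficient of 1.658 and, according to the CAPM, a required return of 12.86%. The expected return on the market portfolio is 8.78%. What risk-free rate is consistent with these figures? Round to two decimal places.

2.58%

E(R) = R_f + β(E(R_m) − R_f) = R_f(1 − β) + β·E(R_m)
12.86% = R_f × (1 − 1.658) + 1.658 × 8.78%
12.86% = R_f × -0.658 + 14.55724%
R_f = (12.86% − 14.55724%) / -0.658 = 2.58%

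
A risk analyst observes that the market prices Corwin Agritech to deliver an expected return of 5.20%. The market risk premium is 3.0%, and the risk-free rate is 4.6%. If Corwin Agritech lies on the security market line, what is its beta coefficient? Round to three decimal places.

β = (E(R) − R_f) / MRP = (5.20% − 4.6%) / 3.0% = 0.60% / 3.0% = 0.200

0.200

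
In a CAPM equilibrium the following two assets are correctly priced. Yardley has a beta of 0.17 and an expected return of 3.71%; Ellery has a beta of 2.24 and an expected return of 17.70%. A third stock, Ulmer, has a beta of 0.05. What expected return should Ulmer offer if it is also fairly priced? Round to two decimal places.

2.90%

MRP (SML slope) = (17.70% − 3.71%) / (2.24 − 0.17) = 13.99% / 2.07 = 6.7585%
R_f (intercept) = 3.71% − 0.17 × 6.7585% = 2.5611%
E(R_Ulmer) = R_f + β × MRP = 2.5611% + 0.05 × 6.7585% = 2.90%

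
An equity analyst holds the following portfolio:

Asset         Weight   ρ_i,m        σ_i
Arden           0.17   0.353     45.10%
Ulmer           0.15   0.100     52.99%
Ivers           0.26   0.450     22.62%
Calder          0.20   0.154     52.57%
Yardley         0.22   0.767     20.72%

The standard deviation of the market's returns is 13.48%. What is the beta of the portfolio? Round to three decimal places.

β_Arden = 0.353 × 45.10% / 13.48% = 1.1810
β_Ulmer = 0.100 × 52.99% / 13.48% = 0.3931
β_Ivers = 0.450 × 22.62% / 13.48% = 0.7551
β_Calder = 0.154 × 52.57% / 13.48% = 0.6006
β_Yardley = 0.767 × 20.72% / 13.48% = 1.1789
β_P = Σ w_i β_i = 0.17×1.1810 + 0.15×0.3931 + 0.26×0.7551 + 0.20×0.6006 + 0.22×1.1789 = 0.8355

0.836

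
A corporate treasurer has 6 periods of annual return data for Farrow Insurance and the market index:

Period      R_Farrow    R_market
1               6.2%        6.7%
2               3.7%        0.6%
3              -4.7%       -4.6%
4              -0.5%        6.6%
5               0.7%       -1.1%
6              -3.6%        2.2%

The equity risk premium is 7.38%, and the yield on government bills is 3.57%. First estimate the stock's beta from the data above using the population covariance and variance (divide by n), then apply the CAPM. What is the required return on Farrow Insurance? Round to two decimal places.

7.36%

Mean R_i = (6.2 + 3.7 − 4.7 − 0.5 + 0.7 − 3.6) / 6 = 0.3000%
Mean R_m = (6.7 + 0.6 − 4.6 + 6.6 − 1.1 + 2.2) / 6 = 1.7333%
Σ(R_i − R̄_i)(R_m − R̄_m) = 50.2700  ⇒  Cov = 50.2700 / 6 = 8.3783
Σ(R_m − R̄_m)² = 97.9933  ⇒  Var(R_m) = 97.9933 / 6 = 16.3322
β = Cov / Var(R_m) = 8.3783 / 16.3322 = 0.5130
E(R) = R_f + β × MRP = 3.57% + 0.5130 × 7.38% = 7.36%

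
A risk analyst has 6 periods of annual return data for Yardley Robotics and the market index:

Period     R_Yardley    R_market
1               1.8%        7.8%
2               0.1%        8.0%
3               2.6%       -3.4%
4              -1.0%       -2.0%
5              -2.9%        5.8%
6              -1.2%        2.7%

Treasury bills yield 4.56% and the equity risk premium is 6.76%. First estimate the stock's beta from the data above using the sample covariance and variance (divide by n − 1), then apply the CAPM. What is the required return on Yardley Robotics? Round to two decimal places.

Mean R_i = (1.8 + 0.1 + 2.6 − 1.0 − 2.9 − 1.2) / 6 = -0.1000%
Mean R_m = (7.8 + 8.0 − 3.4 − 2.0 + 5.8 + 2.7) / 6 = 3.1500%
Σ(R_i − R̄_i)(R_m − R̄_m) = -10.1700  ⇒  Cov = -10.1700 / 5 = -2.0340
Σ(R_m − R̄_m)² = 121.7950  ⇒  Var(R_m) = 121.7950 / 5 = 24.3590
β = Cov / Var(R_m) = -2.0340 / 24.3590 = -0.0835
E(R) = R_f + β × MRP = 4.56% + -0.0835 × 6.76% = 4.00%

4.00%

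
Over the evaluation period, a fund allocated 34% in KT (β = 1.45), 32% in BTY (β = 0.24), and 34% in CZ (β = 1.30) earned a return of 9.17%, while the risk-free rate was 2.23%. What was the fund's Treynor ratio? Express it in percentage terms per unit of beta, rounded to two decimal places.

β_P = 0.34×1.45 + 0.32×0.24 + 0.34×1.30 = 1.0118
Treynor = (R_P − R_f) / β_P = (9.17% − 2.23%) / 1.0118 = 6.94% / 1.0118 = 6.86%

6.86%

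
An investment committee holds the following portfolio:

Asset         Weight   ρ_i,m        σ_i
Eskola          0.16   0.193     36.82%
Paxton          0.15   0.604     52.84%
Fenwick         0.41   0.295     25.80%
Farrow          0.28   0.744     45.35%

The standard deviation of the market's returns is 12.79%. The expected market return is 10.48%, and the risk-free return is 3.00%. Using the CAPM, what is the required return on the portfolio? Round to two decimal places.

13.81%

β_Eskola = 0.193 × 36.82% / 12.79% = 0.5556
β_Paxton = 0.604 × 52.84% / 12.79% = 2.4953
β_Fenwick = 0.295 × 25.80% / 12.79% = 0.5951
β_Farrow = 0.744 × 45.35% / 12.79% = 2.6380
β_P = Σ w_i β_i = 0.16×0.5556 + 0.15×2.4953 + 0.41×0.5951 + 0.28×2.6380 = 1.4458
MRP = 10.48% − 3.00% = 7.48%
E(R_P) = R_f + β_P × MRP = 3.00% + 1.4458 × 7.48% = 13.81%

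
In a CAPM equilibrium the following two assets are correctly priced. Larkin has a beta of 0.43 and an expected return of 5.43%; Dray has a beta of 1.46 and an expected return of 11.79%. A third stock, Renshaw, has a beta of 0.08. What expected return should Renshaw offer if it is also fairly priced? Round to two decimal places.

3.27%

MRP (SML slope) = (11.79% − 5.43%) / (1.46 − 0.43) = 6.36% / 1.03 = 6.1748%
R_f (intercept) = 5.43% − 0.43 × 6.1748% = 2.7748%
E(R_Renshaw) = R_f + β × MRP = 2.7748% + 0.08 × 6.1748% = 3.27%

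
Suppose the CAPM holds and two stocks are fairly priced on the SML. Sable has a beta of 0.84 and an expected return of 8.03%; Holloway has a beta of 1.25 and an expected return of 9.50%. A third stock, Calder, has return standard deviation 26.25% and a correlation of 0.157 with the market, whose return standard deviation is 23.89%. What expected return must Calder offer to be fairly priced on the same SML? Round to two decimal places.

MRP = (9.50% − 8.03%) / (1.25 − 0.84) = 3.5854%
R_f = 8.03% − 0.84 × 3.5854% = 5.0183%
β_Calder = ρ·σ_i/σ_m = 0.157 × 26.25 / 23.89 = 0.1725
E(R_Calder) = R_f + β × MRP = 5.0183% + 0.1725 × 3.5854% = 5.64%

5.64%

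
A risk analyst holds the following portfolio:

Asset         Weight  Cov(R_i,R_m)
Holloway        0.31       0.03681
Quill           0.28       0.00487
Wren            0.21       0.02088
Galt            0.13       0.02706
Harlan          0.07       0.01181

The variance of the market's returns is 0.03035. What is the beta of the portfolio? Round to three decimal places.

β_Holloway = 0.03681 / 0.03035 = 1.2129
β_Quill = 0.00487 / 0.03035 = 0.1605
β_Wren = 0.02088 / 0.03035 = 0.6880
β_Galt = 0.02706 / 0.03035 = 0.8916
β_Harlan = 0.01181 / 0.03035 = 0.3891
β_P = Σ w_i β_i = 0.31×1.2129 + 0.28×0.1605 + 0.21×0.6880 + 0.13×0.8916 + 0.07×0.3891 = 0.7086

0.709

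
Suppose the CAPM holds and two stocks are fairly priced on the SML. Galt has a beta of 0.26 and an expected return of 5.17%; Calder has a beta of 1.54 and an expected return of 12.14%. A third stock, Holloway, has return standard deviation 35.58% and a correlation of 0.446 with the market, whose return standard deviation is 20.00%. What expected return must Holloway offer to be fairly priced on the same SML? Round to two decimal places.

8.07%

MRP = (12.14% − 5.17%) / (1.54 − 0.26) = 5.4453%
R_f = 5.17% − 0.26 × 5.4453% = 3.7542%
β_Holloway = ρ·σ_i/σ_m = 0.446 × 35.58 / 20.00 = 0.7934
E(R_Holloway) = R_f + β × MRP = 3.7542% + 0.7934 × 5.4453% = 8.07%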